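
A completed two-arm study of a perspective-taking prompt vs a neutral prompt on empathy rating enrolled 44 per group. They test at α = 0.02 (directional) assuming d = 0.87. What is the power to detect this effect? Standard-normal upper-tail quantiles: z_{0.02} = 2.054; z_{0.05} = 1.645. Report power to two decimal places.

power ≈ 0.98

For two equal groups, power = Φ(d·√(n/2) − z_{α}).
d·√(n/2) = 0.87 × √(44/2) = 0.87 × 4.690 = 4.081.
z_β = 4.081 − 2.054 = 2.027.
Power = Φ(2.027) = 0.979.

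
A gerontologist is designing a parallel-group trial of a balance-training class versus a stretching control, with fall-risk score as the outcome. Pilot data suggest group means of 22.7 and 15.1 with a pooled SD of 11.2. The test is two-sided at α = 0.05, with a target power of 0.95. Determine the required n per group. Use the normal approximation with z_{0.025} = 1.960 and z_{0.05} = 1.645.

n = 57 per group

Cohen's d = |M₁ − M₂| / SD_pooled = |22.7 − 15.1| / 11.2 = 7.6 / 11.2 = 0.679.
For two independent groups with equal n: n = 2·((z_{α/2} + z_β) / d)².
z_{α/2} + z_β = 1.960 + 1.645 = 3.605.
n = 2 × (3.605 / 0.679)² = 2 × 5.309² = 2 × 28.19 = 56.4.
Round up to the next whole participant.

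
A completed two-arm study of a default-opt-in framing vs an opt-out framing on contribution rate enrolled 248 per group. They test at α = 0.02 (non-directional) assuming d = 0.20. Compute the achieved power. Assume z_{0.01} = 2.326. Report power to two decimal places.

For two equal groups, power = Φ(d·√(n/2) − z_{α/2}).
d·√(n/2) = 0.20 × √(248/2) = 0.20 × 11.136 = 2.227.
z_β = 2.227 − 2.326 = -0.099.
Power = Φ(-0.099) = 0.461.

power ≈ 0.46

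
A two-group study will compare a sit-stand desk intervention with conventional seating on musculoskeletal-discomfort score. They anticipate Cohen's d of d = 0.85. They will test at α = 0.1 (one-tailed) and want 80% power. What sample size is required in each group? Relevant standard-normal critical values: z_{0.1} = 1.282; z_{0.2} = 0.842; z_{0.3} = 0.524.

n = 13 per group

For two independent groups with equal n: n = 2·((z_{α} + z_β) / d)².
z_{α} + z_β = 1.282 + 0.842 = 2.124.
n = 2 × (2.124 / 0.85)² = 2 × 2.499² = 2 × 6.24 = 12.5.
Round up to the next whole participant.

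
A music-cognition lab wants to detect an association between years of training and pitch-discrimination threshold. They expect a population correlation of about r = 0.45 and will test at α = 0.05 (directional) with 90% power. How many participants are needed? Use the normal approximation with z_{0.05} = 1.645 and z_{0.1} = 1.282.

n = 40

Fisher's z: C = ½·ln((1+r)/(1−r)) = ½·ln(2.6364) = 0.4847.
n = ((z_{α} + z_β)/C)² + 3.
(1.645 + 1.282) / 0.4847 = 2.927 / 0.4847 = 6.039.
n = 6.039² + 3 = 36.47 + 3 = 39.5.
Round up.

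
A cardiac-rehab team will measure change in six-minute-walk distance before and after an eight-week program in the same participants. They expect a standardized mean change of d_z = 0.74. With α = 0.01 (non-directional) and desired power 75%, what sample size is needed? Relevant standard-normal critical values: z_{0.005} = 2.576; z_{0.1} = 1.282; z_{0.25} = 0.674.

n = 20 pairs

For a paired (one-sample on differences) test: n = ((z_{α/2} + z_β) / d)².
z_{α/2} + z_β = 2.576 + 0.674 = 3.250.
n = (3.250 / 0.74)² = 4.392² = 19.29.
Round up.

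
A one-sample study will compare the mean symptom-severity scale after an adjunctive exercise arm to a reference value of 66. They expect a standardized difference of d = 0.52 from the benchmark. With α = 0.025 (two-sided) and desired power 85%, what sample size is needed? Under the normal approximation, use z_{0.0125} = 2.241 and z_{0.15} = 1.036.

n = 40

For a one-sample test: n = ((z_{α/2} + z_β) / d)².
z_{α/2} + z_β = 2.241 + 1.036 = 3.277.
n = (3.277 / 0.52)² = 6.302² = 39.71.
Round up.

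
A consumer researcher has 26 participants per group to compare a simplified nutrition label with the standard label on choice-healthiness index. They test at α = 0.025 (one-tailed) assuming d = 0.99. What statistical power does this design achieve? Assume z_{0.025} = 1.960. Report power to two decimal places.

power ≈ 0.95

For two equal groups, power = Φ(d·√(n/2) − z_{α}).
d·√(n/2) = 0.99 × √(26/2) = 0.99 × 3.606 = 3.569.
z_β = 3.569 − 1.960 = 1.609.
Power = Φ(1.609) = 0.946.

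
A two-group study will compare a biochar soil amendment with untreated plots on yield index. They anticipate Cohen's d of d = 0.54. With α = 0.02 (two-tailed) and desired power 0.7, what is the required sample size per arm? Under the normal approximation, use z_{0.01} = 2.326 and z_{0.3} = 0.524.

n = 56 per group

For two independent groups with equal n: n = 2·((z_{α/2} + z_β) / d)².
z_{α/2} + z_β = 2.326 + 0.524 = 2.850.
n = 2 × (2.850 / 0.54)² = 2 × 5.278² = 2 × 27.85 = 55.7.
Round up to the next whole participant.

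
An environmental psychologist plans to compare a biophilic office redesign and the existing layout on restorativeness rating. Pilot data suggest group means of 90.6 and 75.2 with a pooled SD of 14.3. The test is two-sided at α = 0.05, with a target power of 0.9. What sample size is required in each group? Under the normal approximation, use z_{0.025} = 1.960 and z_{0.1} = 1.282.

Cohen's d = |M₁ − M₂| / SD_pooled = |90.6 − 75.2| / 14.3 = 15.4 / 14.3 = 1.077.
For two independent groups with equal n: n = 2·((z_{α/2} + z_β) / d)².
z_{α/2} + z_β = 1.960 + 1.282 = 3.242.
n = 2 × (3.242 / 1.077)² = 2 × 3.010² = 2 × 9.06 = 18.1.
Round up to the next whole participant.

n = 19 per group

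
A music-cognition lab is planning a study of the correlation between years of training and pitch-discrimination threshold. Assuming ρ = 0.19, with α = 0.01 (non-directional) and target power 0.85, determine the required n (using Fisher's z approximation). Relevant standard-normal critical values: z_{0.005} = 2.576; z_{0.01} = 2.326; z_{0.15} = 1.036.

Fisher's z: C = ½·ln((1+r)/(1−r)) = ½·ln(1.4691) = 0.1923.
n = ((z_{α/2} + z_β)/C)² + 3.
(2.576 + 1.036) / 0.1923 = 3.612 / 0.1923 = 18.783.
n = 18.783² + 3 = 352.81 + 3 = 355.8.
Round up.

n = 356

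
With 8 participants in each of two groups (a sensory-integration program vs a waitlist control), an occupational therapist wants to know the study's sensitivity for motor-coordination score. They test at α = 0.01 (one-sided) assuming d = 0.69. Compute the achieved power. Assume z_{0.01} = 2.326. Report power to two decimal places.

power ≈ 0.17

For two equal groups, power = Φ(d·√(n/2) − z_{α}).
d·√(n/2) = 0.69 × √(8/2) = 0.69 × 2.000 = 1.380.
z_β = 1.380 − 2.326 = -0.946.
Power = Φ(-0.946) = 0.172.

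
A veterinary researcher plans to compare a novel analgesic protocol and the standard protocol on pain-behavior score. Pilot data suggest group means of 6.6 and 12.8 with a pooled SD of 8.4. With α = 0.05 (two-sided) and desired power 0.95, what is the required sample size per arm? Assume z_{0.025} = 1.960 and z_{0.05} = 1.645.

n = 48 per group

Cohen's d = |M₁ − M₂| / SD_pooled = |6.6 − 12.8| / 8.4 = 6.2 / 8.4 = 0.738.
For two independent groups with equal n: n = 2·((z_{α/2} + z_β) / d)².
z_{α/2} + z_β = 1.960 + 1.645 = 3.605.
n = 2 × (3.605 / 0.738)² = 2 × 4.885² = 2 × 23.86 = 47.7.
Round up to the next whole participant.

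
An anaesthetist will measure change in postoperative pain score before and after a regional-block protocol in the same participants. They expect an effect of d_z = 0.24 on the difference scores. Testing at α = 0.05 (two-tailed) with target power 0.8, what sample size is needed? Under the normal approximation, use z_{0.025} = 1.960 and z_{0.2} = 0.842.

n = 137 pairs

For a paired (one-sample on differences) test: n = ((z_{α/2} + z_β) / d)².
z_{α/2} + z_β = 1.960 + 0.842 = 2.802.
n = (2.802 / 0.24)² = 11.675² = 136.31.
Round up.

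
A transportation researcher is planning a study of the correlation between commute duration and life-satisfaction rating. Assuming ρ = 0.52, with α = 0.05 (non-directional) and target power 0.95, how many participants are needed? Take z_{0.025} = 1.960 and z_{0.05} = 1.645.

n = 43

Fisher's z: C = ½·ln((1+r)/(1−r)) = ½·ln(3.1667) = 0.5763.
n = ((z_{α/2} + z_β)/C)² + 3.
(1.960 + 1.645) / 0.5763 = 3.605 / 0.5763 = 6.255.
n = 6.255² + 3 = 39.13 + 3 = 42.1.
Round up.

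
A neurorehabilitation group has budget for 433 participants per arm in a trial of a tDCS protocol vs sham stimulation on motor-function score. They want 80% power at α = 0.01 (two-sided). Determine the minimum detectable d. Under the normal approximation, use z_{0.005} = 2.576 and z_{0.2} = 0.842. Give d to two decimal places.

For two independent groups of n = 433 each: d_min = (z_{α/2} + z_β)·√(2/n).
z-sum = 2.576 + 0.842 = 3.418.
d_min = 3.418 × √(2/433) = 3.418 × 0.0680 = 0.232.

d_min ≈ 0.23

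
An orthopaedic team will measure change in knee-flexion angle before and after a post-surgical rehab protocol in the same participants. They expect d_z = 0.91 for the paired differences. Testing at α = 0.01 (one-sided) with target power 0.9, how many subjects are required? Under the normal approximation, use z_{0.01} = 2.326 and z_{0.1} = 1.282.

For a paired (one-sample on differences) test: n = ((z_{α} + z_β) / d)².
z_{α} + z_β = 2.326 + 1.282 = 3.608.
n = (3.608 / 0.91)² = 3.965² = 15.72.
Round up.

n = 16 pairs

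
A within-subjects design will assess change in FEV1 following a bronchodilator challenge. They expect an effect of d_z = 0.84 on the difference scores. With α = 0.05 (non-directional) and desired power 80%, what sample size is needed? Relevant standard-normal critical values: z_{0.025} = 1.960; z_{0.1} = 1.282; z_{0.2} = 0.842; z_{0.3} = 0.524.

n = 12 pairs

For a paired (one-sample on differences) test: n = ((z_{α/2} + z_β) / d)².
z_{α/2} + z_β = 1.960 + 0.842 = 2.802.
n = (2.802 / 0.84)² = 3.336² = 11.13.
Round up.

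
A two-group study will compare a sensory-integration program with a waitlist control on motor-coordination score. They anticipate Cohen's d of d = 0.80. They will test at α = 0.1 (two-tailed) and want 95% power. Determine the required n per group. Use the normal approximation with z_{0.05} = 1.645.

n = 34 per group

For two independent groups with equal n: n = 2·((z_{α/2} + z_β) / d)².
z_{α/2} + z_β = 1.645 + 1.645 = 3.290.
n = 2 × (3.290 / 0.80)² = 2 × 4.112² = 2 × 16.91 = 33.8.
Round up to the next whole participant.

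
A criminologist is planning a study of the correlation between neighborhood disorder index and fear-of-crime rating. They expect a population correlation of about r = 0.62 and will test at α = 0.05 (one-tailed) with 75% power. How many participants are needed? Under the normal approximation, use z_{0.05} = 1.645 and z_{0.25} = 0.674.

Fisher's z: C = ½·ln((1+r)/(1−r)) = ½·ln(4.2632) = 0.7250.
n = ((z_{α} + z_β)/C)² + 3.
(1.645 + 0.674) / 0.7250 = 2.319 / 0.7250 = 3.199.
n = 3.199² + 3 = 10.23 + 3 = 13.2.
Round up.

n = 14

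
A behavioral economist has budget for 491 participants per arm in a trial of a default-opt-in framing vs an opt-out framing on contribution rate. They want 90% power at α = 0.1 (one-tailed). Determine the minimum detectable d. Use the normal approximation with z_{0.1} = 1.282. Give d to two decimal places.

For two independent groups of n = 491 each: d_min = (z_{α} + z_β)·√(2/n).
z-sum = 1.282 + 1.282 = 2.564.
d_min = 2.564 × √(2/491) = 2.564 × 0.0638 = 0.164.

d_min ≈ 0.16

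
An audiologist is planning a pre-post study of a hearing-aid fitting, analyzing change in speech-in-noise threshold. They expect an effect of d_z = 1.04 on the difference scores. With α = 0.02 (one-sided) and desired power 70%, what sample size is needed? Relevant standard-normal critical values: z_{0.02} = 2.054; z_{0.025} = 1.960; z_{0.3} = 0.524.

n = 7 pairs

For a paired (one-sample on differences) test: n = ((z_{α} + z_β) / d)².
z_{α} + z_β = 2.054 + 0.524 = 2.578.
n = (2.578 / 1.04)² = 2.479² = 6.14.
Round up.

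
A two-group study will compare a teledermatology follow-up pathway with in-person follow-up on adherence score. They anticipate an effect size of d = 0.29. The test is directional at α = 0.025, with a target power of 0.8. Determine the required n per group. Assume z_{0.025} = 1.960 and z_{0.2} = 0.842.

n = 187 per group

For two independent groups with equal n: n = 2·((z_{α} + z_β) / d)².
z_{α} + z_β = 1.960 + 0.842 = 2.802.
n = 2 × (2.802 / 0.29)² = 2 × 9.662² = 2 × 93.36 = 186.7.
Round up to the next whole participant.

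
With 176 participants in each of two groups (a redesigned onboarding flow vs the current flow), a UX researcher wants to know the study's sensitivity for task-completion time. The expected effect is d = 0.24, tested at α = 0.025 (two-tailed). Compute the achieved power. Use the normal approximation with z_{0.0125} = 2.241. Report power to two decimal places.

power ≈ 0.50

For two equal groups, power = Φ(d·√(n/2) − z_{α/2}).
d·√(n/2) = 0.24 × √(176/2) = 0.24 × 9.381 = 2.251.
z_β = 2.251 − 2.241 = 0.010.
Power = Φ(0.010) = 0.504.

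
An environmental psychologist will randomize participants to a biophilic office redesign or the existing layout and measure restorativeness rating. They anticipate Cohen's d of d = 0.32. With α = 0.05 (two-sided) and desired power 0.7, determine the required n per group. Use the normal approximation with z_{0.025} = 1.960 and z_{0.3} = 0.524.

n = 121 per group

For two independent groups with equal n: n = 2·((z_{α/2} + z_β) / d)².
z_{α/2} + z_β = 1.960 + 0.524 = 2.484.
n = 2 × (2.484 / 0.32)² = 2 × 7.763² = 2 × 60.26 = 120.5.
Round up to the next whole participant.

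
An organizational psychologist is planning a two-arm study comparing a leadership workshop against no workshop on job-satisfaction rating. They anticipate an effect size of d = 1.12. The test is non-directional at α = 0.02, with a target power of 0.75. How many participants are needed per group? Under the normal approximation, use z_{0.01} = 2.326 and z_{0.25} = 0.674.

For two independent groups with equal n: n = 2·((z_{α/2} + z_β) / d)².
z_{α/2} + z_β = 2.326 + 0.674 = 3.000.
n = 2 × (3.000 / 1.12)² = 2 × 2.679² = 2 × 7.17 = 14.3.
Round up to the next whole participant.

n = 15 per group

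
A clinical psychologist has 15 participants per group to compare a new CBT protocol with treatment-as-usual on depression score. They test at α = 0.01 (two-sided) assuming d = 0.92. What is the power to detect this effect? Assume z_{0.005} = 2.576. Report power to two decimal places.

For two equal groups, power = Φ(d·√(n/2) − z_{α/2}).
d·√(n/2) = 0.92 × √(15/2) = 0.92 × 2.739 = 2.520.
z_β = 2.520 − 2.576 = -0.056.
Power = Φ(-0.056) = 0.477.

power ≈ 0.48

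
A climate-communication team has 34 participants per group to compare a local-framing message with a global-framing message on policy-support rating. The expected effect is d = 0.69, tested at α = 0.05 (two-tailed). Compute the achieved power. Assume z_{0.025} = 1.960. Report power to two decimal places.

power ≈ 0.81

For two equal groups, power = Φ(d·√(n/2) − z_{α/2}).
d·√(n/2) = 0.69 × √(34/2) = 0.69 × 4.123 = 2.845.
z_β = 2.845 − 1.960 = 0.885.
Power = Φ(0.885) = 0.812.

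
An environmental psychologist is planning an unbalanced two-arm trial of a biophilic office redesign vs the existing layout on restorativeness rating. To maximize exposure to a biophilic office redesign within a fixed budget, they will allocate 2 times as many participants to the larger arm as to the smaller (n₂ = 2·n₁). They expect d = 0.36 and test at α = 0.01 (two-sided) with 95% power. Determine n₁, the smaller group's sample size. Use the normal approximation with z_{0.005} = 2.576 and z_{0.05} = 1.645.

With allocation ratio k = n₂/n₁ = 2, Var(x̄₁−x̄₂) = σ²(1/n₁ + 1/(k·n₁)) = σ²·(k+1)/(k·n₁).
So n₁ = (1 + 1/k)·((z_{α/2} + z_β)/d)² = 1.500 × (4.221/0.36)².
n₁ = 1.500 × 137.48 = 206.2.
Round up: n₁ = 207, giving n₂ = 2 × 207 = 414.

n₁ = 207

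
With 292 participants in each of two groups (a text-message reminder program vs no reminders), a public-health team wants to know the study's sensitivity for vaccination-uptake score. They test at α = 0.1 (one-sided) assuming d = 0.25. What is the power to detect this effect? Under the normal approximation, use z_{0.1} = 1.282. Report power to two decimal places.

For two equal groups, power = Φ(d·√(n/2) − z_{α}).
d·√(n/2) = 0.25 × √(292/2) = 0.25 × 12.083 = 3.021.
z_β = 3.021 − 1.282 = 1.739.
Power = Φ(1.739) = 0.959.

power ≈ 0.96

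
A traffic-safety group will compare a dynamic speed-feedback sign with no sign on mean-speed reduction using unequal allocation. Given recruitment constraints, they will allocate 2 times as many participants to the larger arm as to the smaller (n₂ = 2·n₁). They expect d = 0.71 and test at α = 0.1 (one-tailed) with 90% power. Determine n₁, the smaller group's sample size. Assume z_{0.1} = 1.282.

n₁ = 20

With allocation ratio k = n₂/n₁ = 2, Var(x̄₁−x̄₂) = σ²(1/n₁ + 1/(k·n₁)) = σ²·(k+1)/(k·n₁).
So n₁ = (1 + 1/k)·((z_{α} + z_β)/d)² = 1.500 × (2.564/0.71)².
n₁ = 1.500 × 13.04 = 19.6.
Round up: n₁ = 20, giving n₂ = 2 × 20 = 40.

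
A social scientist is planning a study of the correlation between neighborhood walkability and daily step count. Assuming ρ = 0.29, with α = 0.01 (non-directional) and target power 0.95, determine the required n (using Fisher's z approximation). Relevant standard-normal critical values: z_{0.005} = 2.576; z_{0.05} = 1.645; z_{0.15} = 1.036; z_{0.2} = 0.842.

Fisher's z: C = ½·ln((1+r)/(1−r)) = ½·ln(1.8169) = 0.2986.
n = ((z_{α/2} + z_β)/C)² + 3.
(2.576 + 1.645) / 0.2986 = 4.221 / 0.2986 = 14.136.
n = 14.136² + 3 = 199.83 + 3 = 202.8.
Round up.

n = 203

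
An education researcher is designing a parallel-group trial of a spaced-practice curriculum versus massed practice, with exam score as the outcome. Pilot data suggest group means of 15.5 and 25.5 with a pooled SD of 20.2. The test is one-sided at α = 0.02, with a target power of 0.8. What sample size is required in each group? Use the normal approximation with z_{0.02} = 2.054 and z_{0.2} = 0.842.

Cohen's d = |M₁ − M₂| / SD_pooled = |15.5 − 25.5| / 20.2 = 10.0 / 20.2 = 0.495.
For two independent groups with equal n: n = 2·((z_{α} + z_β) / d)².
z_{α} + z_β = 2.054 + 0.842 = 2.896.
n = 2 × (2.896 / 0.495)² = 2 × 5.851² = 2 × 34.23 = 68.5.
Round up to the next whole participant.

n = 69 per group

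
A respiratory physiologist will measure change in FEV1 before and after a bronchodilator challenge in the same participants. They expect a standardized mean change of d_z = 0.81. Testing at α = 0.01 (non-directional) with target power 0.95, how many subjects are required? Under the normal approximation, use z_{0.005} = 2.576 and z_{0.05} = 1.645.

n = 28 pairs

For a paired (one-sample on differences) test: n = ((z_{α/2} + z_β) / d)².
z_{α/2} + z_β = 2.576 + 1.645 = 4.221.
n = (4.221 / 0.81)² = 5.211² = 27.16.
Round up.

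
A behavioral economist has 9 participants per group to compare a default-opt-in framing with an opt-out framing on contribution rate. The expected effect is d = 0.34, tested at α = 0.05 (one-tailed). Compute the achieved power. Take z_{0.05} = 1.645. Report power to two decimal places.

power ≈ 0.18

For two equal groups, power = Φ(d·√(n/2) − z_{α}).
d·√(n/2) = 0.34 × √(9/2) = 0.34 × 2.121 = 0.721.
z_β = 0.721 − 1.645 = -0.924.
Power = Φ(-0.924) = 0.178.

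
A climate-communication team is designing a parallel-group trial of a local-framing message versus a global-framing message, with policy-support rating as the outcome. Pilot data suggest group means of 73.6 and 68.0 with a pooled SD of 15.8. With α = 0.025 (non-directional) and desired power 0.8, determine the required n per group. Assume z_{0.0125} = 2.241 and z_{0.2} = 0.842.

n = 152 per group

Cohen's d = |M₁ − M₂| / SD_pooled = |73.6 − 68.0| / 15.8 = 5.6 / 15.8 = 0.354.
For two independent groups with equal n: n = 2·((z_{α/2} + z_β) / d)².
z_{α/2} + z_β = 2.241 + 0.842 = 3.083.
n = 2 × (3.083 / 0.354)² = 2 × 8.709² = 2 × 75.85 = 151.7.
Round up to the next whole participant.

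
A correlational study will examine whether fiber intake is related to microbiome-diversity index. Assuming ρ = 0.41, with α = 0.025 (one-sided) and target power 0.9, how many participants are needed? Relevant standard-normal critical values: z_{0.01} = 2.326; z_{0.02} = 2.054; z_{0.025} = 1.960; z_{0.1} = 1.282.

n = 59

Fisher's z: C = ½·ln((1+r)/(1−r)) = ½·ln(2.3898) = 0.4356.
n = ((z_{α} + z_β)/C)² + 3.
(1.960 + 1.282) / 0.4356 = 3.242 / 0.4356 = 7.443.
n = 7.443² + 3 = 55.39 + 3 = 58.4.
Round up.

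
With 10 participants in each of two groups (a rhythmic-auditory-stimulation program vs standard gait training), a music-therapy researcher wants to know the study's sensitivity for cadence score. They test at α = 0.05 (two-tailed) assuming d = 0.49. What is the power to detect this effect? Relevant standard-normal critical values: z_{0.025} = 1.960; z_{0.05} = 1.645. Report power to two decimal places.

For two equal groups, power = Φ(d·√(n/2) − z_{α/2}).
d·√(n/2) = 0.49 × √(10/2) = 0.49 × 2.236 = 1.096.
z_β = 1.096 − 1.960 = -0.864.
Power = Φ(-0.864) = 0.194.

power ≈ 0.19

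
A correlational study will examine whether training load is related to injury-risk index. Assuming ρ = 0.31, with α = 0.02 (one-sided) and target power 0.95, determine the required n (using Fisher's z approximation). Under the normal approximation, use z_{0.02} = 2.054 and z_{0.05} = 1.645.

n = 137

Fisher's z: C = ½·ln((1+r)/(1−r)) = ½·ln(1.8986) = 0.3205.
n = ((z_{α} + z_β)/C)² + 3.
(2.054 + 1.645) / 0.3205 = 3.699 / 0.3205 = 11.541.
n = 11.541² + 3 = 133.20 + 3 = 136.2.
Round up.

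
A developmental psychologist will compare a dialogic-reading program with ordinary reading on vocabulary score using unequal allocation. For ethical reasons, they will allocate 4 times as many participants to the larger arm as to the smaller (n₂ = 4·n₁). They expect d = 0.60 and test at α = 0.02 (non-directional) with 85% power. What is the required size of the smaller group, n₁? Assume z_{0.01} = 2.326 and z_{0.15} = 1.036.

n₁ = 40

With allocation ratio k = n₂/n₁ = 4, Var(x̄₁−x̄₂) = σ²(1/n₁ + 1/(k·n₁)) = σ²·(k+1)/(k·n₁).
So n₁ = (1 + 1/k)·((z_{α/2} + z_β)/d)² = 1.250 × (3.362/0.60)².
n₁ = 1.250 × 31.40 = 39.2.
Round up: n₁ = 40, giving n₂ = 4 × 40 = 160.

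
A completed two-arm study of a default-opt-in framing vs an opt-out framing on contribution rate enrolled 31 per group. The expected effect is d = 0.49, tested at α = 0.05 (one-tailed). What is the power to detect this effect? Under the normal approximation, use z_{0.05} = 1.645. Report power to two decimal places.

power ≈ 0.61

For two equal groups, power = Φ(d·√(n/2) − z_{α}).
d·√(n/2) = 0.49 × √(31/2) = 0.49 × 3.937 = 1.929.
z_β = 1.929 − 1.645 = 0.284.
Power = Φ(0.284) = 0.612.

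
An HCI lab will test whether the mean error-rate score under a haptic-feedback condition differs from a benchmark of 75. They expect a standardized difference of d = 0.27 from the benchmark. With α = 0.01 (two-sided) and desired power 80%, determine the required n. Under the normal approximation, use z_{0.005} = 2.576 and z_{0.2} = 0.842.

For a one-sample test: n = ((z_{α/2} + z_β) / d)².
z_{α/2} + z_β = 2.576 + 0.842 = 3.418.
n = (3.418 / 0.27)² = 12.659² = 160.26.
Round up.

n = 161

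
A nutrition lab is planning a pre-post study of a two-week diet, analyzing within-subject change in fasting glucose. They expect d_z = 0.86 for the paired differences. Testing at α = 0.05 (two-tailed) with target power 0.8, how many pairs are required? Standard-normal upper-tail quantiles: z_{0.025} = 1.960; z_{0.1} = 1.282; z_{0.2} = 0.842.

For a paired (one-sample on differences) test: n = ((z_{α/2} + z_β) / d)².
z_{α/2} + z_β = 1.960 + 0.842 = 2.802.
n = (2.802 / 0.86)² = 3.258² = 10.62.
Round up.

n = 11 pairs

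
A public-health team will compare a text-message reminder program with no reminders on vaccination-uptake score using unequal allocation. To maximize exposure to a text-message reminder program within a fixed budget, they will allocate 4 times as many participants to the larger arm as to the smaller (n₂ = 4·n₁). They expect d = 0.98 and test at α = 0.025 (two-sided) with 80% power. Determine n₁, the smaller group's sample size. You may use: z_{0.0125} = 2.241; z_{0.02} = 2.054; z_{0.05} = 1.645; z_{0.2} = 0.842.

n₁ = 13

With allocation ratio k = n₂/n₁ = 4, Var(x̄₁−x̄₂) = σ²(1/n₁ + 1/(k·n₁)) = σ²·(k+1)/(k·n₁).
So n₁ = (1 + 1/k)·((z_{α/2} + z_β)/d)² = 1.250 × (3.083/0.98)².
n₁ = 1.250 × 9.90 = 12.4.
Round up: n₁ = 13, giving n₂ = 4 × 13 = 52.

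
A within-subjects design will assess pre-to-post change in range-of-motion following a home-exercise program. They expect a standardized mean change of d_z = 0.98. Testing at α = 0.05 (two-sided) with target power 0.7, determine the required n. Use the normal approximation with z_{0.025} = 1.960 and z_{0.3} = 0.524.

For a paired (one-sample on differences) test: n = ((z_{α/2} + z_β) / d)².
z_{α/2} + z_β = 1.960 + 0.524 = 2.484.
n = (2.484 / 0.98)² = 2.535² = 6.42.
Round up.

n = 7 pairs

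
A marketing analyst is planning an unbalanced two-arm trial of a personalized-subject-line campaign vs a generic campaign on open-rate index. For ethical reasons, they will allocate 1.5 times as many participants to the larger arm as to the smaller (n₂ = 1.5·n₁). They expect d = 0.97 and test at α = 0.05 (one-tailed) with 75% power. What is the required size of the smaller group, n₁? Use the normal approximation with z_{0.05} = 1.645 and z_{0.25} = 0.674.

With allocation ratio k = n₂/n₁ = 1.5, Var(x̄₁−x̄₂) = σ²(1/n₁ + 1/(k·n₁)) = σ²·(k+1)/(k·n₁).
So n₁ = (1 + 1/k)·((z_{α} + z_β)/d)² = 1.667 × (2.319/0.97)².
n₁ = 1.667 × 5.72 = 9.5.
Round up: n₁ = 10, giving n₂ = 1.5 × 10 = 15.

n₁ = 10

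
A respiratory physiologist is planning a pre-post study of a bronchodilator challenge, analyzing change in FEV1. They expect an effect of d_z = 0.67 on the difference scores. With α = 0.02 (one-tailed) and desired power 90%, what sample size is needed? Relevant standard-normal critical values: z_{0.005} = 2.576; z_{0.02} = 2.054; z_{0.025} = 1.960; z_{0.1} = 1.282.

For a paired (one-sample on differences) test: n = ((z_{α} + z_β) / d)².
z_{α} + z_β = 2.054 + 1.282 = 3.336.
n = (3.336 / 0.67)² = 4.979² = 24.79.
Round up.

n = 25 pairs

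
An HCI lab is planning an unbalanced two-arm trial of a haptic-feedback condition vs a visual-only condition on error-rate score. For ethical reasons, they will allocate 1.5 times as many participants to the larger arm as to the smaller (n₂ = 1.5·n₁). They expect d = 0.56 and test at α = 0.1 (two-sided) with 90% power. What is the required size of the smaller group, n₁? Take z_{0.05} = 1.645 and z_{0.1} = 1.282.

n₁ = 46

With allocation ratio k = n₂/n₁ = 1.5, Var(x̄₁−x̄₂) = σ²(1/n₁ + 1/(k·n₁)) = σ²·(k+1)/(k·n₁).
So n₁ = (1 + 1/k)·((z_{α/2} + z_β)/d)² = 1.667 × (2.927/0.56)².
n₁ = 1.667 × 27.32 = 45.5.
Round up: n₁ = 46, giving n₂ = 1.5 × 46 = 69.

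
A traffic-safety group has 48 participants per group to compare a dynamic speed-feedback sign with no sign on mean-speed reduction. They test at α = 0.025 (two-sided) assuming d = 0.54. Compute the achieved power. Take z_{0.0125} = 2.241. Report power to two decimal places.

For two equal groups, power = Φ(d·√(n/2) − z_{α/2}).
d·√(n/2) = 0.54 × √(48/2) = 0.54 × 4.899 = 2.645.
z_β = 2.645 − 2.241 = 0.404.
Power = Φ(0.404) = 0.657.

power ≈ 0.66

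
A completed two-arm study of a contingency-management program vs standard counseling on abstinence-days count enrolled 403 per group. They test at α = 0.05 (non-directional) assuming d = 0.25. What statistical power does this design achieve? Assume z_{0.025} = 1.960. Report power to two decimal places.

For two equal groups, power = Φ(d·√(n/2) − z_{α/2}).
d·√(n/2) = 0.25 × √(403/2) = 0.25 × 14.195 = 3.549.
z_β = 3.549 − 1.960 = 1.589.
Power = Φ(1.589) = 0.944.

power ≈ 0.94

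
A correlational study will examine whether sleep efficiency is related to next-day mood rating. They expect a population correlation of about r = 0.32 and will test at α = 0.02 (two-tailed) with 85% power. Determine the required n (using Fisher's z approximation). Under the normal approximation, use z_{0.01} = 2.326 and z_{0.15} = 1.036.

n = 106

Fisher's z: C = ½·ln((1+r)/(1−r)) = ½·ln(1.9412) = 0.3316.
n = ((z_{α/2} + z_β)/C)² + 3.
(2.326 + 1.036) / 0.3316 = 3.362 / 0.3316 = 10.139.
n = 10.139² + 3 = 102.79 + 3 = 105.8.
Round up.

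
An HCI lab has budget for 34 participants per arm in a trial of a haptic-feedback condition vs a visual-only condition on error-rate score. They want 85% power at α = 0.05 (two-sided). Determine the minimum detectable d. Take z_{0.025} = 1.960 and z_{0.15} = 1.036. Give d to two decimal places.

d_min ≈ 0.73

For two independent groups of n = 34 each: d_min = (z_{α/2} + z_β)·√(2/n).
z-sum = 1.960 + 1.036 = 2.996.
d_min = 2.996 × √(2/34) = 2.996 × 0.2425 = 0.727.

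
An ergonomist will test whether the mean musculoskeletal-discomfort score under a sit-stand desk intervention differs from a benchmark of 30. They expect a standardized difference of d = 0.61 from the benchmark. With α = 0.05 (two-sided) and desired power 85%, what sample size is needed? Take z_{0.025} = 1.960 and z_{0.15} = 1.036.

For a one-sample test: n = ((z_{α/2} + z_β) / d)².
z_{α/2} + z_β = 1.960 + 1.036 = 2.996.
n = (2.996 / 0.61)² = 4.911² = 24.12.
Round up.

n = 25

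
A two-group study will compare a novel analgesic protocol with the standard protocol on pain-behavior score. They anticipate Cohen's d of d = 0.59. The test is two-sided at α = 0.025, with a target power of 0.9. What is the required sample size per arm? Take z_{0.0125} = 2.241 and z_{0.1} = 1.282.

n = 72 per group

For two independent groups with equal n: n = 2·((z_{α/2} + z_β) / d)².
z_{α/2} + z_β = 2.241 + 1.282 = 3.523.
n = 2 × (3.523 / 0.59)² = 2 × 5.971² = 2 × 35.66 = 71.3.
Round up to the next whole participant.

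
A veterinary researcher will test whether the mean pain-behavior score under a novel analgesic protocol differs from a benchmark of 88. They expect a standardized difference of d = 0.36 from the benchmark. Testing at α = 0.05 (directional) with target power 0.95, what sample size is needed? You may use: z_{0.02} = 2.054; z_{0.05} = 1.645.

For a one-sample test: n = ((z_{α} + z_β) / d)².
z_{α} + z_β = 1.645 + 1.645 = 3.290.
n = (3.290 / 0.36)² = 9.139² = 83.52.
Round up.

n = 84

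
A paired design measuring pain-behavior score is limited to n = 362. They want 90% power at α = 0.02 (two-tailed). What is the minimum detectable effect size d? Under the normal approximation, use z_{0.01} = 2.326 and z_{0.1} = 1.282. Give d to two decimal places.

For a single sample (or paired design) of n = 362: d_min = (z_{α/2} + z_β)/√n.
z-sum = 2.326 + 1.282 = 3.608.
d_min = 3.608 / √362 = 3.608 / 19.026 = 0.190.

d_min ≈ 0.19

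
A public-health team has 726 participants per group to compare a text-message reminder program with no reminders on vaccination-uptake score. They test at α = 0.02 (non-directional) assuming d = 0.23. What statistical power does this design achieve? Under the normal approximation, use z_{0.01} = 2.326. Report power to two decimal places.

power ≈ 0.98

For two equal groups, power = Φ(d·√(n/2) − z_{α/2}).
d·√(n/2) = 0.23 × √(726/2) = 0.23 × 19.053 = 4.382.
z_β = 4.382 − 2.326 = 2.056.
Power = Φ(2.056) = 0.980.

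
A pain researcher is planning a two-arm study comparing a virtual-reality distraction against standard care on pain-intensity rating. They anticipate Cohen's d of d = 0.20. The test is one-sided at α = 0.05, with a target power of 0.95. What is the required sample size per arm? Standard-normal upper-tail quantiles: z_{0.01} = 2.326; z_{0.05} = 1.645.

For two independent groups with equal n: n = 2·((z_{α} + z_β) / d)².
z_{α} + z_β = 1.645 + 1.645 = 3.290.
n = 2 × (3.290 / 0.20)² = 2 × 16.450² = 2 × 270.60 = 541.2.
Round up to the next whole participant.

n = 542 per group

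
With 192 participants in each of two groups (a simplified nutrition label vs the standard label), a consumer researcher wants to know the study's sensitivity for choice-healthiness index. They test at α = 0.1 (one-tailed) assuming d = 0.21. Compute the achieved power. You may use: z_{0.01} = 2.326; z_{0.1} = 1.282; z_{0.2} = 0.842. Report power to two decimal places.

For two equal groups, power = Φ(d·√(n/2) − z_{α}).
d·√(n/2) = 0.21 × √(192/2) = 0.21 × 9.798 = 2.058.
z_β = 2.058 − 1.282 = 0.776.
Power = Φ(0.776) = 0.781.

power ≈ 0.78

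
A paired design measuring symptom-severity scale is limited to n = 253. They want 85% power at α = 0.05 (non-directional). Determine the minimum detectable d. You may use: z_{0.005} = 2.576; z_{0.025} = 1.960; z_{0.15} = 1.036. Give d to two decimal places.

For a single sample (or paired design) of n = 253: d_min = (z_{α/2} + z_β)/√n.
z-sum = 1.960 + 1.036 = 2.996.
d_min = 2.996 / √253 = 2.996 / 15.906 = 0.188.

d_min ≈ 0.19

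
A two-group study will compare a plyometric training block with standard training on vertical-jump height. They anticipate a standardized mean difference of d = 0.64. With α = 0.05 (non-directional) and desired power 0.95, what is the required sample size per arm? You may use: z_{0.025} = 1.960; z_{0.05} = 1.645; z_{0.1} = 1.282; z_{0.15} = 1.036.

n = 64 per group

For two independent groups with equal n: n = 2·((z_{α/2} + z_β) / d)².
z_{α/2} + z_β = 1.960 + 1.645 = 3.605.
n = 2 × (3.605 / 0.64)² = 2 × 5.633² = 2 × 31.73 = 63.5.
Round up to the next whole participant.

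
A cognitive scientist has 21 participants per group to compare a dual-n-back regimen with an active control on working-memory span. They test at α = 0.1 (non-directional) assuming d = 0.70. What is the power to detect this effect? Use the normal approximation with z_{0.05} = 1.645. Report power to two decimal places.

power ≈ 0.73

For two equal groups, power = Φ(d·√(n/2) − z_{α/2}).
d·√(n/2) = 0.70 × √(21/2) = 0.70 × 3.240 = 2.268.
z_β = 2.268 − 1.645 = 0.623.
Power = Φ(0.623) = 0.733.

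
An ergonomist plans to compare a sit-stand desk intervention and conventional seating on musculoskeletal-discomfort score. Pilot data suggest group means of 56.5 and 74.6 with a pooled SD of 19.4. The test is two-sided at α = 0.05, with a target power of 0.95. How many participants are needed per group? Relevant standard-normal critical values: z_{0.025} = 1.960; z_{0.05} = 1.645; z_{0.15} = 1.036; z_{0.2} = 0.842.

n = 30 per group

Cohen's d = |M₁ − M₂| / SD_pooled = |56.5 − 74.6| / 19.4 = 18.1 / 19.4 = 0.933.
For two independent groups with equal n: n = 2·((z_{α/2} + z_β) / d)².
z_{α/2} + z_β = 1.960 + 1.645 = 3.605.
n = 2 × (3.605 / 0.933)² = 2 × 3.864² = 2 × 14.93 = 29.9.
Round up to the next whole participant.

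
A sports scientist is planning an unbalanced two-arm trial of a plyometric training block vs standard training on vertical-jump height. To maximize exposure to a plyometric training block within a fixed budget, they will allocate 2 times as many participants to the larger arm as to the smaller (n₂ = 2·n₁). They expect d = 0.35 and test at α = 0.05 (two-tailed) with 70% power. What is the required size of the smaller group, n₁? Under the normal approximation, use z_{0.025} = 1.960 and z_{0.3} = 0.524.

With allocation ratio k = n₂/n₁ = 2, Var(x̄₁−x̄₂) = σ²(1/n₁ + 1/(k·n₁)) = σ²·(k+1)/(k·n₁).
So n₁ = (1 + 1/k)·((z_{α/2} + z_β)/d)² = 1.500 × (2.484/0.35)².
n₁ = 1.500 × 50.37 = 75.6.
Round up: n₁ = 76, giving n₂ = 2 × 76 = 152.

n₁ = 76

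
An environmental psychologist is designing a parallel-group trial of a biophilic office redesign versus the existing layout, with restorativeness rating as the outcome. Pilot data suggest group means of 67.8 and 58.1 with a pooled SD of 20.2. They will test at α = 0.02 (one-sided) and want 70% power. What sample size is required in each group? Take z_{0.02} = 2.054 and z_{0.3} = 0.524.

n = 58 per group

Cohen's d = |M₁ − M₂| / SD_pooled = |67.8 − 58.1| / 20.2 = 9.7 / 20.2 = 0.480.
For two independent groups with equal n: n = 2·((z_{α} + z_β) / d)².
z_{α} + z_β = 2.054 + 0.524 = 2.578.
n = 2 × (2.578 / 0.480)² = 2 × 5.371² = 2 × 28.85 = 57.7.
Round up to the next whole participant.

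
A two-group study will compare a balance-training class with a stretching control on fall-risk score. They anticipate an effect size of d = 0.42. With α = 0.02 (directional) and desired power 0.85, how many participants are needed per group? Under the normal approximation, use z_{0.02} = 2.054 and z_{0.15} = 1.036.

For two independent groups with equal n: n = 2·((z_{α} + z_β) / d)².
z_{α} + z_β = 2.054 + 1.036 = 3.090.
n = 2 × (3.090 / 0.42)² = 2 × 7.357² = 2 × 54.13 = 108.3.
Round up to the next whole participant.

n = 109 per group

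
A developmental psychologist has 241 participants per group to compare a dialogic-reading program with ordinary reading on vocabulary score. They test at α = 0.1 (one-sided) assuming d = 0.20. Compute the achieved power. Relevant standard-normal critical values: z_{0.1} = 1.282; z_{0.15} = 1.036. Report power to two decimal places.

power ≈ 0.82

For two equal groups, power = Φ(d·√(n/2) − z_{α}).
d·√(n/2) = 0.20 × √(241/2) = 0.20 × 10.977 = 2.195.
z_β = 2.195 − 1.282 = 0.913.
Power = Φ(0.913) = 0.819.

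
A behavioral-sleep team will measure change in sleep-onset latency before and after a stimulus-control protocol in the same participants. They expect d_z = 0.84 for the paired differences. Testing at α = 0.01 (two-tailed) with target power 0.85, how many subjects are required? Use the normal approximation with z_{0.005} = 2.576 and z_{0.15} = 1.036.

n = 19 pairs

For a paired (one-sample on differences) test: n = ((z_{α/2} + z_β) / d)².
z_{α/2} + z_β = 2.576 + 1.036 = 3.612.
n = (3.612 / 0.84)² = 4.300² = 18.49.
Round up.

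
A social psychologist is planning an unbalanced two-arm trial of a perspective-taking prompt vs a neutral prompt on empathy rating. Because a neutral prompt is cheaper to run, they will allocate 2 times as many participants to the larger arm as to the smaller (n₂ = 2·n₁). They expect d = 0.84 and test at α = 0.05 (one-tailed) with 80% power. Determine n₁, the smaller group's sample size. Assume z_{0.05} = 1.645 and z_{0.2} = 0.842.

With allocation ratio k = n₂/n₁ = 2, Var(x̄₁−x̄₂) = σ²(1/n₁ + 1/(k·n₁)) = σ²·(k+1)/(k·n₁).
So n₁ = (1 + 1/k)·((z_{α} + z_β)/d)² = 1.500 × (2.487/0.84)².
n₁ = 1.500 × 8.77 = 13.1.
Round up: n₁ = 14, giving n₂ = 2 × 14 = 28.

n₁ = 14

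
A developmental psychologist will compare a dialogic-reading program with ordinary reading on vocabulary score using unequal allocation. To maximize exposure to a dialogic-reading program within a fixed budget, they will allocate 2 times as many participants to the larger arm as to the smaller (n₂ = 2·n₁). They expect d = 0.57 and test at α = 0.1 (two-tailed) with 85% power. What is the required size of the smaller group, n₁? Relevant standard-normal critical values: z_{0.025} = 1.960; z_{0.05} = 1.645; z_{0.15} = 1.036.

With allocation ratio k = n₂/n₁ = 2, Var(x̄₁−x̄₂) = σ²(1/n₁ + 1/(k·n₁)) = σ²·(k+1)/(k·n₁).
So n₁ = (1 + 1/k)·((z_{α/2} + z_β)/d)² = 1.500 × (2.681/0.57)².
n₁ = 1.500 × 22.12 = 33.2.
Round up: n₁ = 34, giving n₂ = 2 × 34 = 68.

n₁ = 34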